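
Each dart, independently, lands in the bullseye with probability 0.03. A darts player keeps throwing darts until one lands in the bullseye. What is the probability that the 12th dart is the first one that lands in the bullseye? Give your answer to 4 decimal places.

0.0215

Geometric (trials to first success), p = 0.03.
P(Y = 12) = (1−p)^11 · p = 0.7153 · 0.03 = 0.021459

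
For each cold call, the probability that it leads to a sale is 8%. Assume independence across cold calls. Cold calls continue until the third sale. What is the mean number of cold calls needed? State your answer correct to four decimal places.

Y = total cold calls until the third success; negative binomial with r=3, p=0.08.
E[Y] = r / p = 3 / 0.08 = 37.500000

37.5000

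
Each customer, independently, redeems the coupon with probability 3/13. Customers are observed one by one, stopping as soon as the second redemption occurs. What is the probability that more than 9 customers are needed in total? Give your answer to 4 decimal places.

0.3489

Needing more than 9 customers ⇔ fewer than 2 successes in the first 9. With X ~ Binomial(9, 0.230769), P(Y > 9) = P(X ≤ 1).
  k=0: C(9,0)·0.230769^0·0.769231^9 = 0.094300
  k=1: C(9,1)·0.230769^1·0.769231^8 = 0.254609
P(X ≤ 1) = 0.348909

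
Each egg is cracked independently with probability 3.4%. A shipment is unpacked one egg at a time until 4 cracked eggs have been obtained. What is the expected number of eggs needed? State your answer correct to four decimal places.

117.6471

Y = total eggs until the fourth success; negative binomial with r=4, p=0.034.
E[Y] = r / p = 4 / 0.034 = 117.647059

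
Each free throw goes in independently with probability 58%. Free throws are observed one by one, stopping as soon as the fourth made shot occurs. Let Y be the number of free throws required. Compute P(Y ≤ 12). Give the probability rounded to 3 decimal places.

0.978

Finishing within 12 free throws ⇔ at least 4 successes in the first 12. With X ~ Binomial(12, 0.58), P(Y ≤ 12) = 1 − P(X ≤ 3).
  k=0: C(12,0)·0.58^0·0.42^12 = 0.00003
  k=1: C(12,1)·0.58^1·0.42^11 = 0.00050
  k=2: C(12,2)·0.58^2·0.42^10 = 0.00379
  k=3: C(12,3)·0.58^3·0.42^9 = 0.01746
1 − 0.02178 = 0.97822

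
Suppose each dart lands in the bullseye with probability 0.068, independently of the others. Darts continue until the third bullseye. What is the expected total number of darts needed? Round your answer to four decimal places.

Y = total darts until the third success; negative binomial with r=3, p=0.068.
E[Y] = r / p = 3 / 0.068 = 44.117647

44.1176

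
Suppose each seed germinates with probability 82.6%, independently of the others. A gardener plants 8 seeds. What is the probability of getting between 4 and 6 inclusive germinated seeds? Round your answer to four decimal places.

0.4125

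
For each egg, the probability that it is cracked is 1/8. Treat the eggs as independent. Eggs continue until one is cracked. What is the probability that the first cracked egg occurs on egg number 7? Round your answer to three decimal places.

Geometric (trials to first success), p = 0.125.
P(Y = 7) = (1−p)^6 · p = 0.4488 · 0.125 = 0.05610

0.056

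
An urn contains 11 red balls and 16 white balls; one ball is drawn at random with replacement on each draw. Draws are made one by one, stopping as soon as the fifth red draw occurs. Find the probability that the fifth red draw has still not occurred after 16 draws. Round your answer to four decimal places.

Needing more than 16 draws ⇔ fewer than 5 successes in the first 16. With X ~ Binomial(16, 0.407407), P(Y > 16) = P(X ≤ 4).
  k=0: C(16,0)·0.407407^0·0.592593^16 = 0.000231
  k=1: C(16,1)·0.407407^1·0.592593^15 = 0.002544
  k=2: C(16,2)·0.407407^2·0.592593^14 = 0.013117
  k=3: C(16,3)·0.407407^3·0.592593^13 = 0.042083
  k=4: C(16,4)·0.407407^4·0.592593^12 = 0.094029
P(X ≤ 4) = 0.152004

0.1520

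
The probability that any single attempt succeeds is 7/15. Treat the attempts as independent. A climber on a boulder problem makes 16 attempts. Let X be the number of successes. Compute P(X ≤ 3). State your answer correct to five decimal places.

0.02066

X ~ Binomial(16, 0.466667); P(X ≤ 3) = Σ C(16,k) p^k (1−p)^(16−k) over k:
  k=0: C(16,0)·0.466667^0·0.533333^16 = 0.0000429
  k=1: C(16,1)·0.466667^1·0.533333^15 = 0.0005999
  k=2: C(16,2)·0.466667^2·0.533333^14 = 0.0039371
  k=3: C(16,3)·0.466667^3·0.533333^13 = 0.0160765
Total = 0.0206564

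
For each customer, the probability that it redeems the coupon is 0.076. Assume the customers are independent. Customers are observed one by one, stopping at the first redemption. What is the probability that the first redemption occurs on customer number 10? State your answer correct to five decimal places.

Geometric (trials to first success), p = 0.076.
P(Y = 10) = (1−p)^9 · p = 0.49096 · 0.076 = 0.0373131

0.03731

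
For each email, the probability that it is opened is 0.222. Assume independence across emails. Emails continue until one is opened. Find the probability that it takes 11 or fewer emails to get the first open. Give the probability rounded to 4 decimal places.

0.9368

Y = number of emails to the first success; geometric, p = 0.222.
P(Y ≤ 11) = 1 − (1−p)^11 = 1 − 0.063209 = 0.936791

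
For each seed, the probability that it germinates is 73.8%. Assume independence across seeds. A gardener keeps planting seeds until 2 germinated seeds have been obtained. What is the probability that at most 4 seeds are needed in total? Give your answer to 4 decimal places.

Finishing within 4 seeds ⇔ at least 2 successes in the first 4. With X ~ Binomial(4, 0.738), P(Y ≤ 4) = 1 − P(X ≤ 1).
  k=0: C(4,0)·0.738^0·0.262^4 = 0.004712
  k=1: C(4,1)·0.738^1·0.262^3 = 0.053091
1 − 0.057803 = 0.942197

0.9422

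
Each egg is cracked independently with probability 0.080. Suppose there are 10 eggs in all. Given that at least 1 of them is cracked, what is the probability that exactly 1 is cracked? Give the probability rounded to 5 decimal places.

X ~ Binomial(10, 0.08). Want P(X=1 | X≥1) = P(X=1) / P(X≥1).
P(X=1) = C(10,1)·0.08^1·0.92^9 = 0.3777291
P(X≥1) = 1 − 0.4343885 = 0.5656115
Ratio = 0.3777291 / 0.5656115 = 0.6678242

0.66782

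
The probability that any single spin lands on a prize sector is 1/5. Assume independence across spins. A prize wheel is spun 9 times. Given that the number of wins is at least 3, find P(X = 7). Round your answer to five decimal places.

0.00113

X ~ Binomial(9, 0.20). Want P(X=7 | X≥3) = P(X=7) / P(X≥3).
P(X=7) = C(9,7)·0.20^7·0.80^2 = 0.0002949
P(X≥3) = 1 − 0.1342177 − 0.3019899 − 0.3019899 = 0.2618025
Ratio = 0.0002949 / 0.2618025 = 0.0011265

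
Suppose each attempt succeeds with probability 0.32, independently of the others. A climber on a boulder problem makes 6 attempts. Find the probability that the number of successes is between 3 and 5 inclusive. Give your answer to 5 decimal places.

0.29249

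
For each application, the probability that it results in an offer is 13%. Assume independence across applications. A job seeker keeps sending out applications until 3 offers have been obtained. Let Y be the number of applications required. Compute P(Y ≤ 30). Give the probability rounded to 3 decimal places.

0.767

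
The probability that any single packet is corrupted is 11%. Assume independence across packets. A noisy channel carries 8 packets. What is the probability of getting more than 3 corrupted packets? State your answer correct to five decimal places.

0.00711

X ~ Binomial(8, 0.11); P(X ≥ 4) = Σ C(8,k) p^k (1−p)^(8−k) over k:
  k=4: C(8,4)·0.11^4·0.89^4 = 0.0064303
  k=5: C(8,5)·0.11^5·0.89^3 = 0.0006358
  k=6: C(8,6)·0.11^6·0.89^2 = 0.0000393
  k=7: C(8,7)·0.11^7·0.89^1 = 0.0000014
  k=8: C(8,8)·0.11^8·0.89^0 = 0.0000000
Total = 0.0071068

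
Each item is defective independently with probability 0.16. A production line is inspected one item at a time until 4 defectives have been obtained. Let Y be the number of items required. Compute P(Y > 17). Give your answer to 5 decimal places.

0.71594

Needing more than 17 items ⇔ fewer than 4 successes in the first 17. With X ~ Binomial(17, 0.16), P(Y > 17) = P(X ≤ 3).
  k=0: C(17,0)·0.16^0·0.84^17 = 0.0516117
  k=1: C(17,1)·0.16^1·0.84^16 = 0.1671235
  k=2: C(17,2)·0.16^2·0.84^15 = 0.2546644
  k=3: C(17,3)·0.16^3·0.84^14 = 0.2425375
P(X ≤ 3) = 0.7159370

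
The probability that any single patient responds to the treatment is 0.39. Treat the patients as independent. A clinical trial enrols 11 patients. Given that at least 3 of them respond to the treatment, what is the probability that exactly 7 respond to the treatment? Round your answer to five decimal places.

0.07230

X ~ Binomial(11, 0.39). Want P(X=7 | X≥3) = P(X=7) / P(X≥3).
P(X=7) = C(11,7)·0.39^7·0.61^4 = 0.0627026
P(X≥3) = 1 − 0.0043514 − 0.0306024 − 0.0978274 = 0.8672188
Ratio = 0.0627026 / 0.8672188 = 0.0723031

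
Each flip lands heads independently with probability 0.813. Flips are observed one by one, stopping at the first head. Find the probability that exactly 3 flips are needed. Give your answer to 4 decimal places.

0.0284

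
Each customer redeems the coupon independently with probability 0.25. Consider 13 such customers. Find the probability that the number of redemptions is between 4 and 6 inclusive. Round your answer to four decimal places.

0.3915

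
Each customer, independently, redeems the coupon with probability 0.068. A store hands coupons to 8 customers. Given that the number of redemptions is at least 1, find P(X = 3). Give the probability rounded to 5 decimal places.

X ~ Binomial(8, 0.068). Want P(X=3 | X≥1) = P(X=3) / P(X≥1).
P(X=3) = C(8,3)·0.068^3·0.932^5 = 0.0123821
P(X≥1) = 1 − 0.5692818 = 0.4307182
Ratio = 0.0123821 / 0.4307182 = 0.0287476

0.02875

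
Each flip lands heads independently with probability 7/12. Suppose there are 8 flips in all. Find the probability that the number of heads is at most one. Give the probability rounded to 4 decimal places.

0.0111

X ~ Binomial(8, 0.583333); P(X ≤ 1) = Σ C(8,k) p^k (1−p)^(8−k) over k:
  k=0: C(8,0)·0.583333^0·0.416667^8 = 0.000908
  k=1: C(8,1)·0.583333^1·0.416667^7 = 0.010175
Total = 0.011083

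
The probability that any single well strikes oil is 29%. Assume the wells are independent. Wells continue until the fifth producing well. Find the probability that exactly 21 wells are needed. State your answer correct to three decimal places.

Y = trial on which the fifth success occurs; negative binomial, r=5, p=0.29.
P(Y=21) = C(20,4) · p^5 · (1−p)^16
= 4845 · 0.0020511 · 0.00417 = 0.04144

0.041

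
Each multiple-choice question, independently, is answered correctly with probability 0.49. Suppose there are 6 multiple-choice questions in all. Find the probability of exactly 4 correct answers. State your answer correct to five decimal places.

0.22491

X ~ Binomial(n=6, p=0.49).
P(X=4) = C(6,4) · p^4 · (1−p)^2
= 15 · 0.057648 · 0.2601 = 0.2249137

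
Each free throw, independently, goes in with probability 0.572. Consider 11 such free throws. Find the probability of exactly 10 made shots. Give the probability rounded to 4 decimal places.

0.0177

X ~ Binomial(n=11, p=0.572).
P(X=10) = C(11,10) · p^10 · (1−p)^1
= 11 · 0.0037494 · 0.428 = 0.017652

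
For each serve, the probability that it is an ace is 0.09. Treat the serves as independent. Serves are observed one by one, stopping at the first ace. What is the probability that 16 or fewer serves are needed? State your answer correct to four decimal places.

0.7789

Y = number of serves to the first success; geometric, p = 0.09.
P(Y ≤ 16) = 1 − (1−p)^16 = 1 − 0.221137 = 0.778863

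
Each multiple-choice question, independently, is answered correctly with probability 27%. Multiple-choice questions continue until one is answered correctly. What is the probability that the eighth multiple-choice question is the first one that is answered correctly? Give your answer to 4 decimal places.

0.0298

Geometric (trials to first success), p = 0.27.
P(Y = 8) = (1−p)^7 · p = 0.11047 · 0.27 = 0.029828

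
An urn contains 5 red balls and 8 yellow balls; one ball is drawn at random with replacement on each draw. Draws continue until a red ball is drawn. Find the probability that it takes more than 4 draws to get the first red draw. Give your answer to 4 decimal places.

Y = number of draws to the first success; geometric, p = 0.384615.
P(Y > 4) = P(first 4 all fail) = (1−p)^4 = 0.143412

0.1434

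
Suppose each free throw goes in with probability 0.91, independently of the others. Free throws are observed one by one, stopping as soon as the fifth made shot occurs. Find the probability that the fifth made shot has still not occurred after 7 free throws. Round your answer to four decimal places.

0.0193

Needing more than 7 free throws ⇔ fewer than 5 successes in the first 7. With X ~ Binomial(7, 0.91), P(Y > 7) = P(X ≤ 4).
  k=0: C(7,0)·0.91^0·0.09^7 = 0.000000
  k=1: C(7,1)·0.91^1·0.09^6 = 0.000003
  k=2: C(7,2)·0.91^2·0.09^5 = 0.000103
  k=3: C(7,3)·0.91^3·0.09^4 = 0.001730
  k=4: C(7,4)·0.91^4·0.09^3 = 0.017497
P(X ≤ 4) = 0.019333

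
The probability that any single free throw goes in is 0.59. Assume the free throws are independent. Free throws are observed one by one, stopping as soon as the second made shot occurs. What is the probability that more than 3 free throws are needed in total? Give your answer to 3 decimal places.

Needing more than 3 free throws ⇔ fewer than 2 successes in the first 3. With X ~ Binomial(3, 0.59), P(Y > 3) = P(X ≤ 1).
  k=0: C(3,0)·0.59^0·0.41^3 = 0.06892
  k=1: C(3,1)·0.59^1·0.41^2 = 0.29754
P(X ≤ 1) = 0.36646

0.366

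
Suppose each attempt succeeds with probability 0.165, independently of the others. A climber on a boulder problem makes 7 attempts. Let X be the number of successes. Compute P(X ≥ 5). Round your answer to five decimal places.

X ~ Binomial(7, 0.165); P(X ≥ 5) = Σ C(7,k) p^k (1−p)^(7−k) over k:
  k=5: C(7,5)·0.165^5·0.835^2 = 0.0017907
  k=6: C(7,6)·0.165^6·0.835^1 = 0.0001179
  k=7: C(7,7)·0.165^7·0.835^0 = 0.0000033
Total = 0.0019119

0.00191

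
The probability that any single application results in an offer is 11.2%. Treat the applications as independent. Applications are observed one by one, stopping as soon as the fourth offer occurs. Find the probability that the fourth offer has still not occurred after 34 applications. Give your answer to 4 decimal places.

Needing more than 34 applications ⇔ fewer than 4 successes in the first 34. With X ~ Binomial(34, 0.112), P(Y > 34) = P(X ≤ 3).
  k=0: C(34,0)·0.112^0·0.888^34 = 0.017621
  k=1: C(34,1)·0.112^1·0.888^33 = 0.075566
  k=2: C(34,2)·0.112^2·0.888^32 = 0.157258
  k=3: C(34,3)·0.112^3·0.888^31 = 0.211567
P(X ≤ 3) = 0.462012

0.4620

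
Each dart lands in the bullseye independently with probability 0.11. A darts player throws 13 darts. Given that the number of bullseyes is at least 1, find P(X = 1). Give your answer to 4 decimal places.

0.4527

X ~ Binomial(13, 0.11). Want P(X=1 | X≥1) = P(X=1) / P(X≥1).
P(X=1) = C(13,1)·0.11^1·0.89^12 = 0.353196
P(X≥1) = 1 − 0.219821 = 0.780179
Ratio = 0.353196 / 0.780179 = 0.452712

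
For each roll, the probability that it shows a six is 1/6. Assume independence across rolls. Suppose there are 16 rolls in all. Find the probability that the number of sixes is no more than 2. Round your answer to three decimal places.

X ~ Binomial(16, 0.166667); P(X ≤ 2) = Σ C(16,k) p^k (1−p)^(16−k) over k:
  k=0: C(16,0)·0.166667^0·0.833333^16 = 0.05409
  k=1: C(16,1)·0.166667^1·0.833333^15 = 0.17308
  k=2: C(16,2)·0.166667^2·0.833333^14 = 0.25962
Total = 0.48679

0.487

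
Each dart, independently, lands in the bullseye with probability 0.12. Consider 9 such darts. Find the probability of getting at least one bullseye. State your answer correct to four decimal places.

0.6835

P(at least one) = 1 − P(none) = 1 − (1 − 0.12)^9
= 1 − 0.316478 = 0.683522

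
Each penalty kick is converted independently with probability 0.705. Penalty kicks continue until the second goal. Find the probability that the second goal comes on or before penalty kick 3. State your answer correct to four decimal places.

0.7903

Finishing within 3 penalty kicks ⇔ at least 2 successes in the first 3. With X ~ Binomial(3, 0.705), P(Y ≤ 3) = 1 − P(X ≤ 1).
  k=0: C(3,0)·0.705^0·0.295^3 = 0.025672
  k=1: C(3,1)·0.705^1·0.295^2 = 0.184058
1 − 0.209730 = 0.790270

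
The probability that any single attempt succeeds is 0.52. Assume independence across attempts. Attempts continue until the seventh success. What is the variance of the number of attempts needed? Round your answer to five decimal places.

12.42604

Y = total attempts until the seventh success; negative binomial with r=7, p=0.52.
Var(Y) = r(1−p)/p² = 7·0.48 / 0.52² = 12.4260355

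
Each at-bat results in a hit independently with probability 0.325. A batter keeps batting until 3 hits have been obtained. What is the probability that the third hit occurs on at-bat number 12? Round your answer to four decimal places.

0.0549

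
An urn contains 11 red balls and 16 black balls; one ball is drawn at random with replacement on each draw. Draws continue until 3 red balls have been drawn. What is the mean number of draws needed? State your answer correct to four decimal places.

7.3636

Y = total draws until the third success; negative binomial with r=3, p=0.407407.
E[Y] = r / p = 3 / 0.407407 = 7.363636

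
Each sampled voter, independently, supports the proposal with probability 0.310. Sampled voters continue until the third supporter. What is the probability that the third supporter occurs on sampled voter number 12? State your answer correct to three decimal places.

0.058

Y = trial on which the third success occurs; negative binomial, r=3, p=0.31.
P(Y=12) = C(11,2) · p^3 · (1−p)^9
= 55 · 0.029791 · 0.035452 = 0.05809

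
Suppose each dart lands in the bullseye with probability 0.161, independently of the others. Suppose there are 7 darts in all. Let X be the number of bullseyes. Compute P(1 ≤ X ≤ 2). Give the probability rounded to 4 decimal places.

0.6194

X ~ Binomial(7, 0.161); P(1 ≤ X ≤ 2) = Σ C(7,k) p^k (1−p)^(7−k) over k:
  k=1: C(7,1)·0.161^1·0.839^6 = 0.393093
  k=2: C(7,2)·0.161^2·0.839^5 = 0.226298
Total = 0.619391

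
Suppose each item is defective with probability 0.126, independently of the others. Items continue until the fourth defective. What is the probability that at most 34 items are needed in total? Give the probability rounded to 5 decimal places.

0.63566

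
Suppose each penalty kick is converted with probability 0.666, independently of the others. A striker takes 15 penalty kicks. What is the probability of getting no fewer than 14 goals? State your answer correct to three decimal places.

0.019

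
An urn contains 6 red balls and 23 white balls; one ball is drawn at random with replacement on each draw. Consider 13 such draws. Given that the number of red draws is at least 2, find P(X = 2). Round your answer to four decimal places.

0.3325

X ~ Binomial(13, 0.206897). Want P(X=2 | X≥2) = P(X=2) / P(X≥2).
P(X=2) = C(13,2)·0.206897^2·0.793103^11 = 0.260753
P(X≥2) = 1 − 0.049123 − 0.166592 = 0.784284
Ratio = 0.260753 / 0.784284 = 0.332472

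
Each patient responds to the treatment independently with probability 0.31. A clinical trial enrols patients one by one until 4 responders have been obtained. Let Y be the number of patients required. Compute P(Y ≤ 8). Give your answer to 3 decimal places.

0.213

Finishing within 8 patients ⇔ at least 4 successes in the first 8. With X ~ Binomial(8, 0.31), P(Y ≤ 8) = 1 − P(X ≤ 3).
  k=0: C(8,0)·0.31^0·0.69^8 = 0.05138
  k=1: C(8,1)·0.31^1·0.69^7 = 0.18467
  k=2: C(8,2)·0.31^2·0.69^6 = 0.29039
  k=3: C(8,3)·0.31^3·0.69^5 = 0.26093
1 − 0.78736 = 0.21264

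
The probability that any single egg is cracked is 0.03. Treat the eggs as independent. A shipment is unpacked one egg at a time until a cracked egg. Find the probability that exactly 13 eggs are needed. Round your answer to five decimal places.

0.02082

Geometric (trials to first success), p = 0.03.
P(Y = 13) = (1−p)^12 · p = 0.69384 · 0.03 = 0.0208153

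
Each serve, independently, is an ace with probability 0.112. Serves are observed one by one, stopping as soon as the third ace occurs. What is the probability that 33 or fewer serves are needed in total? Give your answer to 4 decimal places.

0.7309

Finishing within 33 serves ⇔ at least 3 successes in the first 33. With X ~ Binomial(33, 0.112), P(Y ≤ 33) = 1 − P(X ≤ 2).
  k=0: C(33,0)·0.112^0·0.888^33 = 0.019844
  k=1: C(33,1)·0.112^1·0.888^32 = 0.082594
  k=2: C(33,2)·0.112^2·0.888^31 = 0.166676
1 − 0.269113 = 0.730887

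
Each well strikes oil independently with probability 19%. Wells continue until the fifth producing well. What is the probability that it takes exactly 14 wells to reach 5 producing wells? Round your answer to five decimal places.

0.02657

Y = trial on which the fifth success occurs; negative binomial, r=5, p=0.19.
P(Y=14) = C(13,4) · p^5 · (1−p)^9
= 715 · 0.00024761 · 0.15009 = 0.0265729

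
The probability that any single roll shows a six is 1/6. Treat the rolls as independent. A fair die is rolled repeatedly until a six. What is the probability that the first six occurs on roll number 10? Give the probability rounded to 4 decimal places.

0.0323

Geometric (trials to first success), p = 0.166667.
P(Y = 10) = (1−p)^9 · p = 0.19381 · 0.166667 = 0.032301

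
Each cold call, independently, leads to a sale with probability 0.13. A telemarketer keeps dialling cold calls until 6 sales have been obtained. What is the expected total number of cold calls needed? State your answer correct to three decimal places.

Y = total cold calls until the sixth success; negative binomial with r=6, p=0.13.
E[Y] = r / p = 6 / 0.13 = 46.15385

46.154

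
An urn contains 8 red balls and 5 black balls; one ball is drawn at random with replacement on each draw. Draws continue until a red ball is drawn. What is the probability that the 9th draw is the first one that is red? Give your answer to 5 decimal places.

0.00029

Geometric (trials to first success), p = 0.615385.
P(Y = 9) = (1−p)^8 · p = 0.00047887 · 0.615385 = 0.0002947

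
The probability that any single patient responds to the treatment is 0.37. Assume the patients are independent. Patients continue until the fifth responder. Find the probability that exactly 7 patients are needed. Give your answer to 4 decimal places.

0.0413

Y = trial on which the fifth success occurs; negative binomial, r=5, p=0.37.
P(Y=7) = C(6,4) · p^5 · (1−p)^2
= 15 · 0.0069344 · 0.3969 = 0.041284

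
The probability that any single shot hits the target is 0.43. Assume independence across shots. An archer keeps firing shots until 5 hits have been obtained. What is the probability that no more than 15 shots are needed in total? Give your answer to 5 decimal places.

Finishing within 15 shots ⇔ at least 5 successes in the first 15. With X ~ Binomial(15, 0.43), P(Y ≤ 15) = 1 − P(X ≤ 4).
  k=0: C(15,0)·0.43^0·0.57^15 = 0.0002178
  k=1: C(15,1)·0.43^1·0.57^14 = 0.0024649
  k=2: C(15,2)·0.43^2·0.57^13 = 0.0130167
  k=3: C(15,3)·0.43^3·0.57^12 = 0.0425515
  k=4: C(15,4)·0.43^4·0.57^11 = 0.0963008
1 − 0.1545517 = 0.8454483

0.84545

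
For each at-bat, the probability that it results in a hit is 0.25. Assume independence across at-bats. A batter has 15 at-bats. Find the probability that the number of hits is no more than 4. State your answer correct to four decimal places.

X ~ Binomial(15, 0.25); P(X ≤ 4) = Σ C(15,k) p^k (1−p)^(15−k) over k:
  k=0: C(15,0)·0.25^0·0.75^15 = 0.013363
  k=1: C(15,1)·0.25^1·0.75^14 = 0.066817
  k=2: C(15,2)·0.25^2·0.75^13 = 0.155907
  k=3: C(15,3)·0.25^3·0.75^12 = 0.225199
  k=4: C(15,4)·0.25^4·0.75^11 = 0.225199
Total = 0.686486

0.6865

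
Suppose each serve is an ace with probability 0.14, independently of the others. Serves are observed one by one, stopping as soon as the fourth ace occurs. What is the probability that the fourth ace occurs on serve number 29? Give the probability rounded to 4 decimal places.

Y = trial on which the fourth success occurs; negative binomial, r=4, p=0.14.
P(Y=29) = C(28,3) · p^4 · (1−p)^25
= 3276 · 0.00038416 · 0.023039 = 0.028995

0.0290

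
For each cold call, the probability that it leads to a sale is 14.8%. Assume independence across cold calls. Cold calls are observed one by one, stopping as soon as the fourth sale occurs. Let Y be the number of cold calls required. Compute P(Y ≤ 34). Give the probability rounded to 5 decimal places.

0.76183

Finishing within 34 cold calls ⇔ at least 4 successes in the first 34. With X ~ Binomial(34, 0.148), P(Y ≤ 34) = 1 − P(X ≤ 3).
  k=0: C(34,0)·0.148^0·0.852^34 = 0.0043147
  k=1: C(34,1)·0.148^1·0.852^33 = 0.0254828
  k=2: C(34,2)·0.148^2·0.852^32 = 0.0730387
  k=3: C(34,3)·0.148^3·0.852^31 = 0.1353331
1 − 0.2381694 = 0.7618306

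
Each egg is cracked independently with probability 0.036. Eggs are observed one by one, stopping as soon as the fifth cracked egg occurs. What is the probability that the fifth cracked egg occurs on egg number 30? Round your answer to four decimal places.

Y = trial on which the fifth success occurs; negative binomial, r=5, p=0.036.
P(Y=30) = C(29,4) · p^5 · (1−p)^25
= 23751 · 6.0466e-08 · 0.39988 = 0.000574

0.0006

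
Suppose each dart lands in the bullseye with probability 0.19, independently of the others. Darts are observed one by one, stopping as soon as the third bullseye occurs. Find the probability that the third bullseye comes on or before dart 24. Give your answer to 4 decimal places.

0.8612

Finishing within 24 darts ⇔ at least 3 successes in the first 24. With X ~ Binomial(24, 0.19), P(Y ≤ 24) = 1 − P(X ≤ 2).
  k=0: C(24,0)·0.19^0·0.81^24 = 0.006363
  k=1: C(24,1)·0.19^1·0.81^23 = 0.035820
  k=2: C(24,2)·0.19^2·0.81^22 = 0.096624
1 − 0.138807 = 0.861193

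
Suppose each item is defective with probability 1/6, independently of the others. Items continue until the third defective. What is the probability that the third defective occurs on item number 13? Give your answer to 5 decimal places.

0.04935

Y = trial on which the third success occurs; negative binomial, r=3, p=0.166667.
P(Y=13) = C(12,2) · p^3 · (1−p)^10
= 66 · 0.0046296 · 0.16151 = 0.0493489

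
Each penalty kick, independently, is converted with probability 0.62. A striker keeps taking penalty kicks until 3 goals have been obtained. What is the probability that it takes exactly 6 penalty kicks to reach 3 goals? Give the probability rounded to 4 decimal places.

Y = trial on which the third success occurs; negative binomial, r=3, p=0.62.
P(Y=6) = C(5,2) · p^3 · (1−p)^3
= 10 · 0.23833 · 0.054872 = 0.130775

0.1308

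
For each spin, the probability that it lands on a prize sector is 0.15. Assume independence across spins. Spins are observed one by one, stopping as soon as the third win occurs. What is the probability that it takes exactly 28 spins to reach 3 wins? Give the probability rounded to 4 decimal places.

0.0204

Y = trial on which the third success occurs; negative binomial, r=3, p=0.15.
P(Y=28) = C(27,2) · p^3 · (1−p)^25
= 351 · 0.003375 · 0.017198 = 0.020373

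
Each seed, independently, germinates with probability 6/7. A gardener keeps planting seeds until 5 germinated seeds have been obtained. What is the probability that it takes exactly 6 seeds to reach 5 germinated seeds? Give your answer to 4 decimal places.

Y = trial on which the fifth success occurs; negative binomial, r=5, p=0.857143.
P(Y=6) = C(5,4) · p^5 · (1−p)^1
= 5 · 0.46266 · 0.14286 = 0.330475

0.3305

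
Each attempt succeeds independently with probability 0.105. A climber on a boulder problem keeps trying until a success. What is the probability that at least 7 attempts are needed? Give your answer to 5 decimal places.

Y = number of attempts to the first success; geometric, p = 0.105.
P(Y > 6) = P(first 6 all fail) = (1−p)^6 = 0.5139705

0.51397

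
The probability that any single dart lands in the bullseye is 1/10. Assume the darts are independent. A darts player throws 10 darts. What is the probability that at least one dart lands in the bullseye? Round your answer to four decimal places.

P(at least one) = 1 − P(none) = 1 − (1 − 0.10)^10
= 1 − 0.348678 = 0.651322

0.6513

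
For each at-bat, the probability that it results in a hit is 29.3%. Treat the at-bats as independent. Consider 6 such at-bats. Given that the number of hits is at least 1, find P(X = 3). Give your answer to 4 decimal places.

X ~ Binomial(6, 0.293). Want P(X=3 | X≥1) = P(X=3) / P(X≥1).
P(X=3) = C(6,3)·0.293^3·0.707^3 = 0.177783
P(X≥1) = 1 − 0.124887 = 0.875113
Ratio = 0.177783 / 0.875113 = 0.203155

0.2032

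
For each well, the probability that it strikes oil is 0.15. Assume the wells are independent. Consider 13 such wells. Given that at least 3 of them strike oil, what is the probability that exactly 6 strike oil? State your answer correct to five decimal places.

X ~ Binomial(13, 0.15). Want P(X=6 | X≥3) = P(X=6) / P(X≥3).
P(X=6) = C(13,6)·0.15^6·0.85^7 = 0.0062661
P(X≥3) = 1 − 0.1209055 − 0.2773714 − 0.2936874 = 0.3080357
Ratio = 0.0062661 / 0.3080357 = 0.0203421

0.02034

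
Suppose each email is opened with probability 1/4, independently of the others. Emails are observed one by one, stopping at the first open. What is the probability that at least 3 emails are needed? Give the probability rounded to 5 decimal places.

0.56250

Y = number of emails to the first success; geometric, p = 0.25.
P(Y > 2) = P(first 2 all fail) = (1−p)^2 = 0.5625000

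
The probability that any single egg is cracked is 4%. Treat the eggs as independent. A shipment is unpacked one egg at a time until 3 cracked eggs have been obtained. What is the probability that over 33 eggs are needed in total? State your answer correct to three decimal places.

0.856

Needing more than 33 eggs ⇔ fewer than 3 successes in the first 33. With X ~ Binomial(33, 0.04), P(Y > 33) = P(X ≤ 2).
  k=0: C(33,0)·0.04^0·0.96^33 = 0.25999
  k=1: C(33,1)·0.04^1·0.96^32 = 0.35748
  k=2: C(33,2)·0.04^2·0.96^31 = 0.23832
P(X ≤ 2) = 0.85579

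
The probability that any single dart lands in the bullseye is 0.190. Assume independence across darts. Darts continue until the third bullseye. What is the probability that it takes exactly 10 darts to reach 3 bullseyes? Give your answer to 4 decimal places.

0.0565

Y = trial on which the third success occurs; negative binomial, r=3, p=0.19.
P(Y=10) = C(9,2) · p^3 · (1−p)^7
= 36 · 0.006859 · 0.22877 = 0.056488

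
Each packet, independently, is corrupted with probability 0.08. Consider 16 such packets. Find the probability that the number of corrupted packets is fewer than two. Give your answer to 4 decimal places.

X ~ Binomial(16, 0.08); P(X ≤ 1) = Σ C(16,k) p^k (1−p)^(16−k) over k:
  k=0: C(16,0)·0.08^0·0.92^16 = 0.263394
  k=1: C(16,1)·0.08^1·0.92^15 = 0.366461
Total = 0.629854

0.6299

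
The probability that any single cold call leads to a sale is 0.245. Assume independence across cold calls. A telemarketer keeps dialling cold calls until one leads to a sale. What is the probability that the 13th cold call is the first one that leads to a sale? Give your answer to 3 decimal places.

0.008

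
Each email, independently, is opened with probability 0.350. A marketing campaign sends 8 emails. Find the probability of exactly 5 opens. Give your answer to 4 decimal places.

0.0808

X ~ Binomial(n=8, p=0.35).
P(X=5) = C(8,5) · p^5 · (1−p)^3
= 56 · 0.0052522 · 0.27463 = 0.080773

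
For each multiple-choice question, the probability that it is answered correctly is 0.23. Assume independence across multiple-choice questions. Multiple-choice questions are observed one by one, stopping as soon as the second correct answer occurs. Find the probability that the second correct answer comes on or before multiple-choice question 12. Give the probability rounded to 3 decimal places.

Finishing within 12 multiple-choice questions ⇔ at least 2 successes in the first 12. With X ~ Binomial(12, 0.23), P(Y ≤ 12) = 1 − P(X ≤ 1).
  k=0: C(12,0)·0.23^0·0.77^12 = 0.04344
  k=1: C(12,1)·0.23^1·0.77^11 = 0.15571
1 − 0.19915 = 0.80085

0.801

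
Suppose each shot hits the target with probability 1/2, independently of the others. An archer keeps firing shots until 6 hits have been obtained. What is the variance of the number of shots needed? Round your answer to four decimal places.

12.0000

Y = total shots until the sixth success; negative binomial with r=6, p=0.50.
Var(Y) = r(1−p)/p² = 6·0.50 / 0.50² = 12.000000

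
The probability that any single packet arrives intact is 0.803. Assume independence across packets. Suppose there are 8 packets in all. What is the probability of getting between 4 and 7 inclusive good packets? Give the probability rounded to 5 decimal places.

0.81739

X ~ Binomial(8, 0.803); P(4 ≤ X ≤ 7) = Σ C(8,k) p^k (1−p)^(8−k) over k:
  k=4: C(8,4)·0.803^4·0.197^4 = 0.0438354
  k=5: C(8,5)·0.803^5·0.197^3 = 0.1429435
  k=6: C(8,6)·0.803^6·0.197^2 = 0.2913290
  k=7: C(8,7)·0.803^7·0.197^1 = 0.3392853
Total = 0.8173932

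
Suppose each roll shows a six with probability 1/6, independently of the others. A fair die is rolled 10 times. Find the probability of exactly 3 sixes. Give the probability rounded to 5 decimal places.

0.15505

X ~ Binomial(n=10, p=0.166667).
P(X=3) = C(10,3) · p^3 · (1−p)^7
= 120 · 0.0046296 · 0.27908 = 0.1550454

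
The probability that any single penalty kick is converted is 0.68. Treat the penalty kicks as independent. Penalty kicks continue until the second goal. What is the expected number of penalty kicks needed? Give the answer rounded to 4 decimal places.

2.9412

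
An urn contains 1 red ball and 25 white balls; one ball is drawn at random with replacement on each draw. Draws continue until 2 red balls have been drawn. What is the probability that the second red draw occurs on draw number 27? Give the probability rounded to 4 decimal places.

0.0144

Y = trial on which the second success occurs; negative binomial, r=2, p=0.038462.
P(Y=27) = C(26,1) · p^2 · (1−p)^25
= 26 · 0.0014793 · 0.37512 = 0.014428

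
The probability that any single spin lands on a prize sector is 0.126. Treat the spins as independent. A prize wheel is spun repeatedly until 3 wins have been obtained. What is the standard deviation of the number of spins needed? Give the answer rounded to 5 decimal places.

12.85126

Y = total spins until the third success; negative binomial with r=3, p=0.126.
SD(Y) = √[r(1−p)/p²] = √(165.1549509) = 12.8512626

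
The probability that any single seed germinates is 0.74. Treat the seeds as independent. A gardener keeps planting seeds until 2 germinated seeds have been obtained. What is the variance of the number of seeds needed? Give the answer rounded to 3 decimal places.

0.950

Y = total seeds until the second success; negative binomial with r=2, p=0.74.
Var(Y) = r(1−p)/p² = 2·0.26 / 0.74² = 0.94960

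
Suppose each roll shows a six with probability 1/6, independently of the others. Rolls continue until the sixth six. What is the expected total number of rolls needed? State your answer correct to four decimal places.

36.0000

Y = total rolls until the sixth success; negative binomial with r=6, p=0.166667.
E[Y] = r / p = 6 / 0.166667 = 36.000000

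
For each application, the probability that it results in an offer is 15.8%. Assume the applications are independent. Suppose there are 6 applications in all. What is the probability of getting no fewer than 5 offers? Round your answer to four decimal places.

0.0005

X ~ Binomial(6, 0.158); P(X ≥ 5) = Σ C(6,k) p^k (1−p)^(6−k) over k:
  k=5: C(6,5)·0.158^5·0.842^1 = 0.000497
  k=6: C(6,6)·0.158^6·0.842^0 = 0.000016
Total = 0.000513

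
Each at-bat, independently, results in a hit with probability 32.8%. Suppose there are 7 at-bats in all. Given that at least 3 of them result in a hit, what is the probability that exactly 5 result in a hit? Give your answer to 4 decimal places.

X ~ Binomial(7, 0.328). Want P(X=5 | X≥3) = P(X=5) / P(X≥3).
P(X=5) = C(7,5)·0.328^5·0.672^2 = 0.036002
P(X≥3) = 1 − 0.061885 − 0.211440 − 0.309609 = 0.417066
Ratio = 0.036002 / 0.417066 = 0.086322

0.0863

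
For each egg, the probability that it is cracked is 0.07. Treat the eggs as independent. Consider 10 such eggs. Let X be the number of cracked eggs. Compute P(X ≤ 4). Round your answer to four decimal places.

0.9997

X ~ Binomial(10, 0.07); P(X ≤ 4) = Σ C(10,k) p^k (1−p)^(10−k) over k:
  k=0: C(10,0)·0.07^0·0.93^10 = 0.483982
  k=1: C(10,1)·0.07^1·0.93^9 = 0.364288
  k=2: C(10,2)·0.07^2·0.93^8 = 0.123388
  k=3: C(10,3)·0.07^3·0.93^7 = 0.024766
  k=4: C(10,4)·0.07^4·0.93^6 = 0.003262
Total = 0.999686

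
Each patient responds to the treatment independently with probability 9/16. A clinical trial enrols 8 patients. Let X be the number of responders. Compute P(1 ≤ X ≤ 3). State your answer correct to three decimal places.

X ~ Binomial(8, 0.5625); P(1 ≤ X ≤ 3) = Σ C(8,k) p^k (1−p)^(8−k) over k:
  k=1: C(8,1)·0.5625^1·0.4375^7 = 0.01381
  k=2: C(8,2)·0.5625^2·0.4375^6 = 0.06213
  k=3: C(8,3)·0.5625^3·0.4375^5 = 0.15975
Total = 0.23568

0.236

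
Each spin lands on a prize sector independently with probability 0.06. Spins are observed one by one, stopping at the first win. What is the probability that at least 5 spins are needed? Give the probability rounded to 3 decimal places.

Y = number of spins to the first success; geometric, p = 0.06.
P(Y > 4) = P(first 4 all fail) = (1−p)^4 = 0.78075

0.781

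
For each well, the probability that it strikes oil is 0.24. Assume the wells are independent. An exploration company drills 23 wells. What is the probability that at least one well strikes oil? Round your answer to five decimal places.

0.99819

P(at least one) = 1 − P(none) = 1 − (1 − 0.24)^23
= 1 − 0.0018143 = 0.9981857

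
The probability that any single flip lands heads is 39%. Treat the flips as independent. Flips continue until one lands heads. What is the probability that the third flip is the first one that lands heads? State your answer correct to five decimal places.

Geometric (trials to first success), p = 0.39.
P(Y = 3) = (1−p)^2 · p = 0.3721 · 0.39 = 0.1451190

0.14512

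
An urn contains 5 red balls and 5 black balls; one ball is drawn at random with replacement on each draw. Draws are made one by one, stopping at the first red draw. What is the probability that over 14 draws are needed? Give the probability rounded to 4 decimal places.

Y = number of draws to the first success; geometric, p = 0.50.
P(Y > 14) = P(first 14 all fail) = (1−p)^14 = 0.000061

0.0001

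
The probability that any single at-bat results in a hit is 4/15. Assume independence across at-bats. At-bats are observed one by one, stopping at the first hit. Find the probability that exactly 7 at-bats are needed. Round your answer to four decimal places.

0.0415

Geometric (trials to first success), p = 0.266667.
P(Y = 7) = (1−p)^6 · p = 0.15553 · 0.266667 = 0.041474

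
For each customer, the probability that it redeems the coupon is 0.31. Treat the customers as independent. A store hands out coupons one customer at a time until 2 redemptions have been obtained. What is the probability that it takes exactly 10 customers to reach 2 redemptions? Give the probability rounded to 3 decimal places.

0.044

Y = trial on which the second success occurs; negative binomial, r=2, p=0.31.
P(Y=10) = C(9,1) · p^2 · (1−p)^8
= 9 · 0.0961 · 0.05138 = 0.04444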